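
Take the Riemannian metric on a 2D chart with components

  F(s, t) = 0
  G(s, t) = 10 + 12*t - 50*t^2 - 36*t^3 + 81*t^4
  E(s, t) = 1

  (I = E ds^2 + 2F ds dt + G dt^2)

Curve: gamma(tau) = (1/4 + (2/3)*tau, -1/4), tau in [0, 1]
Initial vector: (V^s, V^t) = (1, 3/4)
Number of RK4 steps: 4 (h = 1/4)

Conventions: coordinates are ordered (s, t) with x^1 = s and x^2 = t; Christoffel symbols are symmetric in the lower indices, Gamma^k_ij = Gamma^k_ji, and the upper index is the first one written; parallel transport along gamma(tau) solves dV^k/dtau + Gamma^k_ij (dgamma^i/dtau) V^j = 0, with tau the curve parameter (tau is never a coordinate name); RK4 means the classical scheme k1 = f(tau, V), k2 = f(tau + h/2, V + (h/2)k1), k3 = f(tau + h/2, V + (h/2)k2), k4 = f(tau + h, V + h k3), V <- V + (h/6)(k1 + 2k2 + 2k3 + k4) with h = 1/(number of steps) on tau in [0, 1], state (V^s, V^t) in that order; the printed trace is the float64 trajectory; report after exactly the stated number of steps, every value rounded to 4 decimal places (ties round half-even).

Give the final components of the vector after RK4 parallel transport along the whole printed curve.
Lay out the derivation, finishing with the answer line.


gamma'(tau) = (2/3, 0); f(tau, V)^k = -Gamma^k_ij(gamma(tau)) gamma'^i(tau) V^j; h = 1/4; intermediate values shown to 6 dp
curve data and Christoffel symbols at the stage parameters:
  tau = 0.000000: gamma = (0.250000, -0.250000), gamma' = (0.666667, 0.000000); Gamma_sss = 0.000000, Gamma_sst = 0.000000, Gamma_stt = 0.000000, Gamma_tss = 0.000000, Gamma_tst = 0.000000, Gamma_ttt = 2.649137
  tau = 0.125000: gamma = (0.333333, -0.250000), gamma' = (0.666667, 0.000000); Gamma_sss = 0.000000, Gamma_sst = 0.000000, Gamma_stt = 0.000000, Gamma_tss = 0.000000, Gamma_tst = 0.000000, Gamma_ttt = 2.649137
  tau = 0.250000: gamma = (0.416667, -0.250000), gamma' = (0.666667, 0.000000); Gamma_sss = 0.000000, Gamma_sst = 0.000000, Gamma_stt = 0.000000, Gamma_tss = 0.000000, Gamma_tst = 0.000000, Gamma_ttt = 2.649137
  tau = 0.375000: gamma = (0.500000, -0.250000), gamma' = (0.666667, 0.000000); Gamma_sss = 0.000000, Gamma_sst = 0.000000, Gamma_stt = 0.000000, Gamma_tss = 0.000000, Gamma_tst = 0.000000, Gamma_ttt = 2.649137
  tau = 0.500000: gamma = (0.583333, -0.250000), gamma' = (0.666667, 0.000000); Gamma_sss = 0.000000, Gamma_sst = 0.000000, Gamma_stt = 0.000000, Gamma_tss = 0.000000, Gamma_tst = 0.000000, Gamma_ttt = 2.649137
  tau = 0.625000: gamma = (0.666667, -0.250000), gamma' = (0.666667, 0.000000); Gamma_sss = 0.000000, Gamma_sst = 0.000000, Gamma_stt = 0.000000, Gamma_tss = 0.000000, Gamma_tst = 0.000000, Gamma_ttt = 2.649137
  tau = 0.750000: gamma = (0.750000, -0.250000), gamma' = (0.666667, 0.000000); Gamma_sss = 0.000000, Gamma_sst = 0.000000, Gamma_stt = 0.000000, Gamma_tss = 0.000000, Gamma_tst = 0.000000, Gamma_ttt = 2.649137
  tau = 0.875000: gamma = (0.833333, -0.250000), gamma' = (0.666667, 0.000000); Gamma_sss = 0.000000, Gamma_sst = 0.000000, Gamma_stt = 0.000000, Gamma_tss = 0.000000, Gamma_tst = 0.000000, Gamma_ttt = 2.649137
  tau = 1.000000: gamma = (0.916667, -0.250000), gamma' = (0.666667, 0.000000); Gamma_sss = 0.000000, Gamma_sst = 0.000000, Gamma_stt = 0.000000, Gamma_tss = 0.000000, Gamma_tst = 0.000000, Gamma_ttt = 2.649137
step 0: V^s = 1.0000, V^t = 0.7500
step 1: k1 = (0.000000, 0.000000), k2 = (0.000000, 0.000000), k3 = (0.000000, 0.000000), k4 = (0.000000, 0.000000); V <- V + (h/6)(k1 + 2k2 + 2k3 + k4): V^s = 1.0000, V^t = 0.7500
step 2: k1 = (0.000000, 0.000000), k2 = (0.000000, 0.000000), k3 = (0.000000, 0.000000), k4 = (0.000000, 0.000000); V <- V + (h/6)(k1 + 2k2 + 2k3 + k4): V^s = 1.0000, V^t = 0.7500
step 3: k1 = (0.000000, 0.000000), k2 = (0.000000, 0.000000), k3 = (0.000000, 0.000000), k4 = (0.000000, 0.000000); V <- V + (h/6)(k1 + 2k2 + 2k3 + k4): V^s = 1.0000, V^t = 0.7500
step 4: k1 = (0.000000, 0.000000), k2 = (0.000000, 0.000000), k3 = (0.000000, 0.000000), k4 = (0.000000, 0.000000); V <- V + (h/6)(k1 + 2k2 + 2k3 + k4): V^s = 1.0000, V^t = 0.7500

Answer: V^s = 1.0000, V^t = 0.7500


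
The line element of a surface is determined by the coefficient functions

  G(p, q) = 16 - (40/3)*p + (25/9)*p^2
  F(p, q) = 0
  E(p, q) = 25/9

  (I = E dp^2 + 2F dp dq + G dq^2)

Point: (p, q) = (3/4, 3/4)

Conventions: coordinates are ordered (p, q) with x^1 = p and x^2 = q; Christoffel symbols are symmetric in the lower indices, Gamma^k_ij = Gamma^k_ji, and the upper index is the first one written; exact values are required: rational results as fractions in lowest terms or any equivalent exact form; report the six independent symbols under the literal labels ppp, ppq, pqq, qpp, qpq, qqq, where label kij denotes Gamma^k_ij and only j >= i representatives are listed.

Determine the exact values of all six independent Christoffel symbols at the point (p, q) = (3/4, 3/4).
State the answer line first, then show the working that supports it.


Answer: Gamma_ppp = 0, Gamma_ppq = 0, Gamma_pqq = 33/20, Gamma_qpp = 0, Gamma_qpq = -20/33, Gamma_qqq = 0

E = 25/9, F = 0, G = 121/16 at the point
E_p = 0, E_q = 0, F_p = 0, F_q = 0, G_p = -55/6, G_q = 0
EG - F^2 = 3025/144;  g^inv = (144/3025) * [[121/16, 0], [0, 25/9]]
first-kind symbols [ij,l] = (1/2)(d_i g_jl + d_j g_il - d_l g_ij): [pp,p] = E_p/2 = 0, [pp,q] = F_p - E_q/2 = 0, [pq,p] = E_q/2 = 0, [pq,q] = G_p/2 = -55/12, [qq,p] = F_q - G_p/2 = 55/12, [qq,q] = G_q/2 = 0
Gamma^p_ij = (G*[ij,p] - F*[ij,q])/(EG - F^2), Gamma^q_ij = (E*[ij,q] - F*[ij,p])/(EG - F^2)


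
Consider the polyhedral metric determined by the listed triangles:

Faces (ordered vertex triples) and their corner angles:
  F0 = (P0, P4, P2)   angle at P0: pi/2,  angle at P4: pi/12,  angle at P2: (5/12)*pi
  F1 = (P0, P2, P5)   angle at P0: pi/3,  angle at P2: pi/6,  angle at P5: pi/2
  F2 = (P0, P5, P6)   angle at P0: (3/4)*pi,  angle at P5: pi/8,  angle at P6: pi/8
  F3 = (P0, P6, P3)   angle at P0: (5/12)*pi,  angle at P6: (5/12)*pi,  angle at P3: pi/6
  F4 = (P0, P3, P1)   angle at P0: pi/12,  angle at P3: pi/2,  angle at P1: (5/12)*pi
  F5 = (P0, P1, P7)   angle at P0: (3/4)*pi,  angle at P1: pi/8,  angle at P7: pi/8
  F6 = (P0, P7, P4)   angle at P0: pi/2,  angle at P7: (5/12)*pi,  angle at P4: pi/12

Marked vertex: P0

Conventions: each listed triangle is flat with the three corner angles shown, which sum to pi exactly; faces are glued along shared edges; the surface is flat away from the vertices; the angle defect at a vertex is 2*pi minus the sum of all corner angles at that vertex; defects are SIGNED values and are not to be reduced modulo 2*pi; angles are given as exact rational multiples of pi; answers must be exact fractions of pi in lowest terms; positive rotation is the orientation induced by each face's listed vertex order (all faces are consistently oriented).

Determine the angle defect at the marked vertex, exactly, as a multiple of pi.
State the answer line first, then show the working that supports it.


Answer: defect(P0) = (-4/3)*pi

Sum of corner angles at P0: (10/3)*pi
defect = 2*pi - (10/3)*pi


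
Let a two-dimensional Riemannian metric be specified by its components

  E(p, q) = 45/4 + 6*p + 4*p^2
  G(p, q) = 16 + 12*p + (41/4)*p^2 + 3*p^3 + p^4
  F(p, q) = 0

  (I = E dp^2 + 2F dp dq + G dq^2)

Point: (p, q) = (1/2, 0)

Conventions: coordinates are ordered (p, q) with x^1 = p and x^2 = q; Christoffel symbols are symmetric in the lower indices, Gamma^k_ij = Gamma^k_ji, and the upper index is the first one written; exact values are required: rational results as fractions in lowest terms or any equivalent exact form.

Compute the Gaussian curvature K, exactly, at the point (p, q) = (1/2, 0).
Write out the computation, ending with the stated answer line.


E = 61/4, F = 0, G = 25, EG - F^2 = 1525/4 at the point
E_p = 10, E_q = 0, F_p = 0, F_q = 0, G_p = 25, G_q = 0
E_qq = 0, F_pq = 0, G_pp = 65/2
Evaluate Brioschi's two determinant matrices M1, M2 and divide by (EG - F^2)^2.
M1 = [[-E_qq/2 + F_pq - G_pp/2, E_p/2, F_p - E_q/2], [F_q - G_p/2, E, F], [G_q/2, F, G]] = [[-65/4, 5, 0], [-25/2, 61/4, 0], [0, 0, 25]]; det M1 = -74125/16
M2 = [[0, E_q/2, G_p/2], [E_q/2, E, F], [G_p/2, F, G]] = [[0, 0, 25/2], [0, 61/4, 0], [25/2, 0, 25]]; det M2 = -38125/16
det M1 - det M2 = -2250; K = -2250 / (1525/4)^2 = -288/18605

Answer: K = -288/18605


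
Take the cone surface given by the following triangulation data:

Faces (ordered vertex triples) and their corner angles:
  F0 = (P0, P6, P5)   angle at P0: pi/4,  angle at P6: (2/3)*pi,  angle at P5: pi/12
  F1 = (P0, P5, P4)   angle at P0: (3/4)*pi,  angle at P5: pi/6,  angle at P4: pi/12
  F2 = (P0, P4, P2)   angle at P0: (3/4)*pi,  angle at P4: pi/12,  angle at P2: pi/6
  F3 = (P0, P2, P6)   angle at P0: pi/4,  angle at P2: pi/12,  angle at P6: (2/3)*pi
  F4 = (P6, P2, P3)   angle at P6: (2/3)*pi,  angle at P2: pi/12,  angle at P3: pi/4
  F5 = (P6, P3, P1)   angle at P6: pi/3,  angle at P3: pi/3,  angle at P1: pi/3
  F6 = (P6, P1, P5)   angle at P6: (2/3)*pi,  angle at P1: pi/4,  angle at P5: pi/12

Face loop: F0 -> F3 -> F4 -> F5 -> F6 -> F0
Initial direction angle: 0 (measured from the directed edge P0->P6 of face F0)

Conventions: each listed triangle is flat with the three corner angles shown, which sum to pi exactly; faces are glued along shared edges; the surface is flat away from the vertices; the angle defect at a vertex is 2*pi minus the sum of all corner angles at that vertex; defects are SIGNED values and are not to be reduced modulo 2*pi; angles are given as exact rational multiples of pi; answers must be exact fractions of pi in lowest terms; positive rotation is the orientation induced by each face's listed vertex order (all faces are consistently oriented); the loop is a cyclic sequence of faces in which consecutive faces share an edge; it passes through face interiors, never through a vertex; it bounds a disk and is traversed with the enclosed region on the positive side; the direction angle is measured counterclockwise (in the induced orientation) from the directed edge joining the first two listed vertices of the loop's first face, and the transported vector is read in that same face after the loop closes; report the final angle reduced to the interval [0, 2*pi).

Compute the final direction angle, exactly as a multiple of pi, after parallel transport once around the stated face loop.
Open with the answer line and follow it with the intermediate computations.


Answer: final direction angle = pi

enclosed vertex P6: corner angles sum to 3*pi, defect = 2*pi - 3*pi = -pi
the final direction is the initial angle plus the enclosed defects, taken mod 2*pi in the induced orientation
final angle = 0 - pi = pi (mod 2*pi)


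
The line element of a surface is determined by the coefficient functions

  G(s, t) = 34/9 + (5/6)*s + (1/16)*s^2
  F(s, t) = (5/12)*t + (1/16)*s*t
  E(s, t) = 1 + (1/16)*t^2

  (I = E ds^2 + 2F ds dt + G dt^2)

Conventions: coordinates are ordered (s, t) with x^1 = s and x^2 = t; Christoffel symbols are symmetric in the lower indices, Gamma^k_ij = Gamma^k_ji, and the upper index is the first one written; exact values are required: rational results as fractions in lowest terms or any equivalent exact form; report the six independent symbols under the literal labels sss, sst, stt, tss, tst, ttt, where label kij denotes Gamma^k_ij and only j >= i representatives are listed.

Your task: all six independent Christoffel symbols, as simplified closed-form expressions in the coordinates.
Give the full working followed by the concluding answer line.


E = 1 + (1/16)*t^2; F = (5/12)*t + (1/16)*s*t; G = 34/9 + (5/6)*s + (1/16)*s^2
Gamma^k_ij = (1/2) g^{kl} (d_i g_jl + d_j g_il - d_l g_ij), with g^inv = (1/(EG-F^2)) [[G, -F], [-F, E]]
first partials: E_s = 0, E_t = (1/8)*t, F_s = (1/16)*t, F_t = 5/12 + (1/16)*s, G_s = 5/6 + (1/8)*s, G_t = 0
D = EG - F^2 = 34/9 + (5/6)*s + (1/16)*t^2 + (1/16)*s^2
expanded: Gamma^s_ss = (G E_s - 2F F_s + F E_t)/(2D), Gamma^s_st = (G E_t - F G_s)/(2D), Gamma^s_tt = (2G F_t - G G_s - F G_t)/(2D), Gamma^t_ss = (2E F_s - E E_t - F E_s)/(2D), Gamma^t_st = (E G_s - F E_t)/(2D), Gamma^t_tt = (E G_t - 2F F_t + F G_s)/(2D); substitute and cancel common factors

Answer: Gamma_sss = 0, Gamma_sst = 9*t/(9*s^2 + 120*s + 9*t^2 + 544), Gamma_stt = 0, Gamma_tss = 0, Gamma_tst = (9*s + 60)/(9*s^2 + 120*s + 9*t^2 + 544), Gamma_ttt = 0


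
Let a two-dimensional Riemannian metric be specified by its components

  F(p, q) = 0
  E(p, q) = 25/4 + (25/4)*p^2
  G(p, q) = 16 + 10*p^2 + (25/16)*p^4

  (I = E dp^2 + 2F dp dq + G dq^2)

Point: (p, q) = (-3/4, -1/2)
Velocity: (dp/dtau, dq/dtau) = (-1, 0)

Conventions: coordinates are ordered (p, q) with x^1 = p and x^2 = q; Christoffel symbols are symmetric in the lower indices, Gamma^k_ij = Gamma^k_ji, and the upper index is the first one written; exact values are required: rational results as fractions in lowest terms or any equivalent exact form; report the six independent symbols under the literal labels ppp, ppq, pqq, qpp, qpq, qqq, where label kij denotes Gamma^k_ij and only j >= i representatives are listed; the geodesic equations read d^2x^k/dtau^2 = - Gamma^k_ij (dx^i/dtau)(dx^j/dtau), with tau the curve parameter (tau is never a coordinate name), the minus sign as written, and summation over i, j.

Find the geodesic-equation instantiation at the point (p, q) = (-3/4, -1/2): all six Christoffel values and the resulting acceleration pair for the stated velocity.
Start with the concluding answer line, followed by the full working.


Answer: Gamma_ppp = -12/25, Gamma_ppq = 0, Gamma_pqq = 903/1000, Gamma_qpp = 0, Gamma_qpq = -120/301, Gamma_qqq = 0; accelerations (d^2p/dtau^2, d^2q/dtau^2) = (12/25, 0)

E = 625/64, F = 0, G = 90601/4096 at the point
E_p = -75/8, E_q = 0, F_p = 0, F_q = 0, G_p = -4515/256, G_q = 0
EG - F^2 = 56625625/262144;  g^inv = (262144/56625625) * [[90601/4096, 0], [0, 625/64]]
first-kind symbols [ij,l] = (1/2)(d_i g_jl + d_j g_il - d_l g_ij): [pp,p] = E_p/2 = -75/16, [pp,q] = F_p - E_q/2 = 0, [pq,p] = E_q/2 = 0, [pq,q] = G_p/2 = -4515/512, [qq,p] = F_q - G_p/2 = 4515/512, [qq,q] = G_q/2 = 0
Gamma^p_ij = (G*[ij,p] - F*[ij,q])/(EG - F^2), Gamma^q_ij = (E*[ij,q] - F*[ij,p])/(EG - F^2)
Gamma_ppp = -12/25, Gamma_ppq = 0, Gamma_pqq = 903/1000, Gamma_qpp = 0, Gamma_qpq = -120/301, Gamma_qqq = 0
d^2p/dtau^2 = -(Gamma_ppp*(-1)^2 + 2*Gamma_ppq*(-1)*(0) + Gamma_pqq*(0)^2) = 12/25
d^2q/dtau^2 = -(Gamma_qpp*(-1)^2 + 2*Gamma_qpq*(-1)*(0) + Gamma_qqq*(0)^2) = 0


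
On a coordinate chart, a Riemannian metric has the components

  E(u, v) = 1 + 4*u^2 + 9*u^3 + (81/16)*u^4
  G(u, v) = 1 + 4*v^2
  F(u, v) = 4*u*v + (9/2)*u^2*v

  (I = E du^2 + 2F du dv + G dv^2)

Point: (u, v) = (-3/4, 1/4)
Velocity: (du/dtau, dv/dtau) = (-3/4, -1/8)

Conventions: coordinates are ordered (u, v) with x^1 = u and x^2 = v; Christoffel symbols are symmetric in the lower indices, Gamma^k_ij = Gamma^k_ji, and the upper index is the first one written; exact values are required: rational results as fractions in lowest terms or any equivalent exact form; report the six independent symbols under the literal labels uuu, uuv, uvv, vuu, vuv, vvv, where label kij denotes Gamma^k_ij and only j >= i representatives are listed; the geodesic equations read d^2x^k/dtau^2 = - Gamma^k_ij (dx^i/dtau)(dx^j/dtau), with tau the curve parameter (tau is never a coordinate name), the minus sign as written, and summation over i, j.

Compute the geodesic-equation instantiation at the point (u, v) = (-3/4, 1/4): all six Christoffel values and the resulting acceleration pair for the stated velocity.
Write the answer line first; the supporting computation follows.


Answer: Gamma_uuu = 264/1069, Gamma_uuv = 0, Gamma_uvv = -384/1069, Gamma_vuu = -2816/5345, Gamma_vuv = 0, Gamma_vvv = 4096/5345; accelerations (d^2u/dtau^2, d^2v/dtau^2) = (-285/2138, 304/1069)

E = 4321/4096, F = -15/128, G = 5/4 at the point
E_u = 165/256, E_v = 0, F_u = -11/16, F_v = -15/32, G_u = 0, G_v = 2
EG - F^2 = 5345/4096;  g^inv = (4096/5345) * [[5/4, 15/128], [15/128, 4321/4096]]
first-kind symbols [ij,l] = (1/2)(d_i g_jl + d_j g_il - d_l g_ij): [uu,u] = E_u/2 = 165/512, [uu,v] = F_u - E_v/2 = -11/16, [uv,u] = E_v/2 = 0, [uv,v] = G_u/2 = 0, [vv,u] = F_v - G_u/2 = -15/32, [vv,v] = G_v/2 = 1
Gamma^u_ij = (G*[ij,u] - F*[ij,v])/(EG - F^2), Gamma^v_ij = (E*[ij,v] - F*[ij,u])/(EG - F^2)
Gamma_uuu = 264/1069, Gamma_uuv = 0, Gamma_uvv = -384/1069, Gamma_vuu = -2816/5345, Gamma_vuv = 0, Gamma_vvv = 4096/5345
d^2u/dtau^2 = -(Gamma_uuu*(-3/4)^2 + 2*Gamma_uuv*(-3/4)*(-1/8) + Gamma_uvv*(-1/8)^2) = -285/2138
d^2v/dtau^2 = -(Gamma_vuu*(-3/4)^2 + 2*Gamma_vuv*(-3/4)*(-1/8) + Gamma_vvv*(-1/8)^2) = 304/1069


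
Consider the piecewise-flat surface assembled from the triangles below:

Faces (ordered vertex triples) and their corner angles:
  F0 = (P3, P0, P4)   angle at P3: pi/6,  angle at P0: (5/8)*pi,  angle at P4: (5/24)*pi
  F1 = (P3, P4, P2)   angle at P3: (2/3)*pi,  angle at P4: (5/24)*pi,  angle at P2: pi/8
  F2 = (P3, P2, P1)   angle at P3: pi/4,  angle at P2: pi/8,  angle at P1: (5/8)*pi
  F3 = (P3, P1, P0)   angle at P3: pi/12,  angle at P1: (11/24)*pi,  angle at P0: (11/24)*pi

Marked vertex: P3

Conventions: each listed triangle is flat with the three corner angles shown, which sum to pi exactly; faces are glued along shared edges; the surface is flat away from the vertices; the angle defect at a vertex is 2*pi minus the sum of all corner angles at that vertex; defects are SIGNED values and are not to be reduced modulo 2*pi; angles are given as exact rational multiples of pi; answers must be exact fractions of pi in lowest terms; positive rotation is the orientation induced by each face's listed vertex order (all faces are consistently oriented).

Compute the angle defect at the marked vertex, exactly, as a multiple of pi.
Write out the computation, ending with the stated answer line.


Sum of corner angles at P3: (7/6)*pi
defect = 2*pi - (7/6)*pi

Answer: defect(P3) = (5/6)*pi


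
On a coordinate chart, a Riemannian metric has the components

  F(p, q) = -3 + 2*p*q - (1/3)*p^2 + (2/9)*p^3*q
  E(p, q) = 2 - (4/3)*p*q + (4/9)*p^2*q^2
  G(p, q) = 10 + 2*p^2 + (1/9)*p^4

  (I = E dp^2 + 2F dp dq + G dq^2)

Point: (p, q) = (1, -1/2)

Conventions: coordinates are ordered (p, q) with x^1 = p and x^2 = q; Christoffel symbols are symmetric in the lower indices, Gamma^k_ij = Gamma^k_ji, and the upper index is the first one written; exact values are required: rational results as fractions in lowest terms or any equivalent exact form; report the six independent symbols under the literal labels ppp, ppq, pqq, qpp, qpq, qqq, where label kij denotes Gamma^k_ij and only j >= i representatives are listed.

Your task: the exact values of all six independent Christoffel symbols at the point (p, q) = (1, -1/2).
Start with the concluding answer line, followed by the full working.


Answer: Gamma_ppp = 4/125, Gamma_ppq = -8/125, Gamma_pqq = 0, Gamma_qpp = -2/25, Gamma_qpq = 4/25, Gamma_qqq = 0

E = 25/9, F = -40/9, G = 109/9 at the point
E_p = 8/9, E_q = -16/9, F_p = -2, F_q = 20/9, G_p = 40/9, G_q = 0
EG - F^2 = 125/9;  g^inv = (9/125) * [[109/9, 40/9], [40/9, 25/9]]
first-kind symbols [ij,l] = (1/2)(d_i g_jl + d_j g_il - d_l g_ij): [pp,p] = E_p/2 = 4/9, [pp,q] = F_p - E_q/2 = -10/9, [pq,p] = E_q/2 = -8/9, [pq,q] = G_p/2 = 20/9, [qq,p] = F_q - G_p/2 = 0, [qq,q] = G_q/2 = 0
Gamma^p_ij = (G*[ij,p] - F*[ij,q])/(EG - F^2), Gamma^q_ij = (E*[ij,q] - F*[ij,p])/(EG - F^2)


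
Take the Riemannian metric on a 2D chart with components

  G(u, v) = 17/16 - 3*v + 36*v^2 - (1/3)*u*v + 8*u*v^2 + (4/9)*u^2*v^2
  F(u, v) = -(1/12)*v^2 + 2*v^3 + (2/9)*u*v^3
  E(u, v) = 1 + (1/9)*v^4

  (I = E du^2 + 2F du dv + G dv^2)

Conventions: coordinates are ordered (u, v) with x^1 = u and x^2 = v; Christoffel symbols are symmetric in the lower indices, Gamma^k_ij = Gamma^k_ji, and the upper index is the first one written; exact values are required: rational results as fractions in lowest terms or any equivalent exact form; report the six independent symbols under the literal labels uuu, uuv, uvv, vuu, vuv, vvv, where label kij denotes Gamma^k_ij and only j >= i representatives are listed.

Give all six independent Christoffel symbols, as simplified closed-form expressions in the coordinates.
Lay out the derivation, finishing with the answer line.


E = 1 + (1/9)*v^4; F = -(1/12)*v^2 + 2*v^3 + (2/9)*u*v^3; G = 17/16 - 3*v + 36*v^2 - (1/3)*u*v + 8*u*v^2 + (4/9)*u^2*v^2
Gamma^k_ij = (1/2) g^{kl} (d_i g_jl + d_j g_il - d_l g_ij), with g^inv = (1/(EG-F^2)) [[G, -F], [-F, E]]
first partials: E_u = 0, E_v = (4/9)*v^3, F_u = (2/9)*v^3, F_v = -(1/6)*v + 6*v^2 + (2/3)*u*v^2, G_u = -(1/3)*v + 8*v^2 + (8/9)*u*v^2, G_v = -3 + 72*v - (1/3)*u + 16*u*v + (8/9)*u^2*v
D = EG - F^2 = 17/16 - 3*v + 36*v^2 - (1/3)*u*v + 8*u*v^2 + (1/9)*v^4 + (4/9)*u^2*v^2
expanded: Gamma^u_uu = (G E_u - 2F F_u + F E_v)/(2D), Gamma^u_uv = (G E_v - F G_u)/(2D), Gamma^u_vv = (2G F_v - G G_u - F G_v)/(2D), Gamma^v_uu = (2E F_u - E E_v - F E_u)/(2D), Gamma^v_uv = (E G_u - F E_v)/(2D), Gamma^v_vv = (E G_v - 2F F_v + F G_u)/(2D); substitute and cancel common factors

Answer: Gamma_uuu = 0, Gamma_uuv = 32*v^3/(64*u^2*v^2 + 1152*u*v^2 - 48*u*v + 16*v^4 + 5184*v^2 - 432*v + 153), Gamma_uvv = (32*u*v^2 + 288*v^2)/(64*u^2*v^2 + 1152*u*v^2 - 48*u*v + 16*v^4 + 5184*v^2 - 432*v + 153), Gamma_vuu = 0, Gamma_vuv = (64*u*v^2 + 576*v^2 - 24*v)/(64*u^2*v^2 + 1152*u*v^2 - 48*u*v + 16*v^4 + 5184*v^2 - 432*v + 153), Gamma_vvv = (64*u^2*v + 1152*u*v - 24*u + 5184*v - 216)/(64*u^2*v^2 + 1152*u*v^2 - 48*u*v + 16*v^4 + 5184*v^2 - 432*v + 153)


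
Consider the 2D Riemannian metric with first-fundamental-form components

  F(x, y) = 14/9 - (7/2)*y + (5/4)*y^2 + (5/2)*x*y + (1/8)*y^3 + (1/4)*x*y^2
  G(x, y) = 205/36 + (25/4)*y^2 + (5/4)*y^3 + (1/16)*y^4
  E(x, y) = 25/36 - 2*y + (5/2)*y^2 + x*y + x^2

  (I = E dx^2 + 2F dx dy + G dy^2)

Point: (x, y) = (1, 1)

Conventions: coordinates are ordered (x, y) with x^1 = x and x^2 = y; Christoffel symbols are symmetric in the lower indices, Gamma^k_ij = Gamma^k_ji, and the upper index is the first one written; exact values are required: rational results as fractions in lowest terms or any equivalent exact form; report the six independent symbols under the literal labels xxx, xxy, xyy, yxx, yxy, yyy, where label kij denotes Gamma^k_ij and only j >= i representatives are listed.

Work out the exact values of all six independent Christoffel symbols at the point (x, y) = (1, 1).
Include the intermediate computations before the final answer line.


E = 115/36, F = 157/72, G = 1909/144 at the point
E_x = 3, E_y = 4, F_x = 11/4, F_y = 19/8, G_x = 0, G_y = 33/2
EG - F^2 = 1203/32;  g^inv = (32/1203) * [[1909/144, -157/72], [-157/72, 115/36]]
first-kind symbols [ij,l] = (1/2)(d_i g_jl + d_j g_il - d_l g_ij): [xx,x] = E_x/2 = 3/2, [xx,y] = F_x - E_y/2 = 3/4, [xy,x] = E_y/2 = 2, [xy,y] = G_x/2 = 0, [yy,x] = F_y - G_x/2 = 19/8, [yy,y] = G_y/2 = 33/4
Gamma^x_ij = (G*[ij,x] - F*[ij,y])/(EG - F^2), Gamma^y_ij = (E*[ij,y] - F*[ij,x])/(EG - F^2)

Answer: Gamma_xxx = 584/1203, Gamma_xxy = 7636/10827, Gamma_xyy = 15547/43308, Gamma_yxx = -28/1203, Gamma_yxy = -1256/10827, Gamma_yyy = 12197/21654


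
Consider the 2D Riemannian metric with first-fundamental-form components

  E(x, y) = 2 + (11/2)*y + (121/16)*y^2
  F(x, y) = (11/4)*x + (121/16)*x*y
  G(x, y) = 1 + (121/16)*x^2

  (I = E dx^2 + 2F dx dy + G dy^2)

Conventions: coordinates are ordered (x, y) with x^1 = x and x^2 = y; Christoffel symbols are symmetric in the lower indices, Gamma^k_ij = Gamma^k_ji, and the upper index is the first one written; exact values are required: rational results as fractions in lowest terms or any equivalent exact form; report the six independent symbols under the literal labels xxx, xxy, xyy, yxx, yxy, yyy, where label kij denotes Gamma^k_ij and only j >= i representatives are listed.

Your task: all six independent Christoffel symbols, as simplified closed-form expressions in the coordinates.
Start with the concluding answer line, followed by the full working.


Answer: Gamma_xxx = 0, Gamma_xxy = (121*y + 44)/(121*x^2 + 121*y^2 + 88*y + 32), Gamma_xyy = 0, Gamma_yxx = 0, Gamma_yxy = 121*x/(121*x^2 + 121*y^2 + 88*y + 32), Gamma_yyy = 0

E = 2 + (11/2)*y + (121/16)*y^2; F = (11/4)*x + (121/16)*x*y; G = 1 + (121/16)*x^2
Gamma^k_ij = (1/2) g^{kl} (d_i g_jl + d_j g_il - d_l g_ij), with g^inv = (1/(EG-F^2)) [[G, -F], [-F, E]]
first partials: E_x = 0, E_y = 11/2 + (121/8)*y, F_x = 11/4 + (121/16)*y, F_y = (121/16)*x, G_x = (121/8)*x, G_y = 0
D = EG - F^2 = 2 + (11/2)*y + (121/16)*y^2 + (121/16)*x^2
expanded: Gamma^x_xx = (G E_x - 2F F_x + F E_y)/(2D), Gamma^x_xy = (G E_y - F G_x)/(2D), Gamma^x_yy = (2G F_y - G G_x - F G_y)/(2D), Gamma^y_xx = (2E F_x - E E_y - F E_x)/(2D), Gamma^y_xy = (E G_x - F E_y)/(2D), Gamma^y_yy = (E G_y - 2F F_y + F G_x)/(2D); substitute and cancel common factors


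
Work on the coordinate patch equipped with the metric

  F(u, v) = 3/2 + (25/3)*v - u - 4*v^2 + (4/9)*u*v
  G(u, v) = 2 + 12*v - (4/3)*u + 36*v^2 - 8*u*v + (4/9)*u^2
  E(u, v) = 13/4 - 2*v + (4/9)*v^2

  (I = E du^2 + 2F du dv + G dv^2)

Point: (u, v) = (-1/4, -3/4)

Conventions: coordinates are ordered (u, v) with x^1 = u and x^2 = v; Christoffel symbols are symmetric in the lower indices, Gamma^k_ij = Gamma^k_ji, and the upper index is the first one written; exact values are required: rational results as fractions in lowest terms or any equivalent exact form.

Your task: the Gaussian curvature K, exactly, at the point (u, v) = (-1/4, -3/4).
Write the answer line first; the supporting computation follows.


Answer: K = -36/21025

E = 5, F = -20/3, G = 109/9, EG - F^2 = 145/9 at the point
E_u = 0, E_v = -8/3, F_u = -4/3, F_v = 128/9, G_u = 40/9, G_v = -40
E_vv = 8/9, F_uv = 4/9, G_uu = 8/9
By Brioschi, K is (det M1 - det M2) divided by (EG - F^2) squared.
M1 = [[-E_vv/2 + F_uv - G_uu/2, E_u/2, F_u - E_v/2], [F_v - G_u/2, E, F], [G_v/2, F, G]] = [[-4/9, 0, 0], [12, 5, -20/3], [-20, -20/3, 109/9]]; det M1 = -580/81
M2 = [[0, E_v/2, G_u/2], [E_v/2, E, F], [G_u/2, F, G]] = [[0, -4/3, 20/9], [-4/3, 5, -20/3], [20/9, -20/3, 109/9]]; det M2 = -544/81
det M1 - det M2 = -4/9; K = -4/9 / (145/9)^2 = -36/21025


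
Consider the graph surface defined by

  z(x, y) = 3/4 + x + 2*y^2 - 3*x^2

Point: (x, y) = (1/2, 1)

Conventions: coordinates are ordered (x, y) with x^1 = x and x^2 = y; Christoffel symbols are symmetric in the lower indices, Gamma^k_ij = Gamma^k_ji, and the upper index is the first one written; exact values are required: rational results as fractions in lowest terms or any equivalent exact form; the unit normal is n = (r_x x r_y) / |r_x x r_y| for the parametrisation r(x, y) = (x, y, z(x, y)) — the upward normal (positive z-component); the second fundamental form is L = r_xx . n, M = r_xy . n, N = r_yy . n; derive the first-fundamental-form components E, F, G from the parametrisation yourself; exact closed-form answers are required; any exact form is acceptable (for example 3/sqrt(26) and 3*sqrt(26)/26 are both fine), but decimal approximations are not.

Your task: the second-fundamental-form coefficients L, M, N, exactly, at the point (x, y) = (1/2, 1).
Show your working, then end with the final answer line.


z_x = -2, z_y = 4, z_xx = -6, z_xy = 0, z_yy = 4
E = 5, F = -8, G = 17; answer radicand W^2 = 21
unnormalised second-form numerators: l = -6, m = 0, n = 4; L = l/sqrt(21), and similarly M = m/sqrt(W^2), N = n/sqrt(W^2)

Answer: L = -2*sqrt(21)/7, M = 0, N = 4*sqrt(21)/21


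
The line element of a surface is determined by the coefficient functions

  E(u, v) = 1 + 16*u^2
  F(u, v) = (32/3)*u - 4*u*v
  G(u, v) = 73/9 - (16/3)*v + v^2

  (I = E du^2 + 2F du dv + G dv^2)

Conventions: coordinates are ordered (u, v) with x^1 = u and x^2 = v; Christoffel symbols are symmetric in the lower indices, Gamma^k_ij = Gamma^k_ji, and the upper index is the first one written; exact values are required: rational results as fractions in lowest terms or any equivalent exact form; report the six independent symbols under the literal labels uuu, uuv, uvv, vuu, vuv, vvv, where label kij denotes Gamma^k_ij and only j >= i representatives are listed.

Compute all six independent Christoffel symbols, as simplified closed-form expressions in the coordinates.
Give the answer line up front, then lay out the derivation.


Answer: Gamma_uuu = 144*u/(144*u^2 + 9*v^2 - 48*v + 73), Gamma_uuv = 0, Gamma_uvv = -36*u/(144*u^2 + 9*v^2 - 48*v + 73), Gamma_vuu = (96 - 36*v)/(144*u^2 + 9*v^2 - 48*v + 73), Gamma_vuv = 0, Gamma_vvv = (9*v - 24)/(144*u^2 + 9*v^2 - 48*v + 73)

E = 1 + 16*u^2; F = (32/3)*u - 4*u*v; G = 73/9 - (16/3)*v + v^2
Gamma^k_ij = (1/2) g^{kl} (d_i g_jl + d_j g_il - d_l g_ij), with g^inv = (1/(EG-F^2)) [[G, -F], [-F, E]]
first partials: E_u = 32*u, E_v = 0, F_u = 32/3 - 4*v, F_v = -4*u, G_u = 0, G_v = -16/3 + 2*v
D = EG - F^2 = 73/9 - (16/3)*v + v^2 + 16*u^2
expanded: Gamma^u_uu = (G E_u - 2F F_u + F E_v)/(2D), Gamma^u_uv = (G E_v - F G_u)/(2D), Gamma^u_vv = (2G F_v - G G_u - F G_v)/(2D), Gamma^v_uu = (2E F_u - E E_v - F E_u)/(2D), Gamma^v_uv = (E G_u - F E_v)/(2D), Gamma^v_vv = (E G_v - 2F F_v + F G_u)/(2D); substitute and cancel common factors


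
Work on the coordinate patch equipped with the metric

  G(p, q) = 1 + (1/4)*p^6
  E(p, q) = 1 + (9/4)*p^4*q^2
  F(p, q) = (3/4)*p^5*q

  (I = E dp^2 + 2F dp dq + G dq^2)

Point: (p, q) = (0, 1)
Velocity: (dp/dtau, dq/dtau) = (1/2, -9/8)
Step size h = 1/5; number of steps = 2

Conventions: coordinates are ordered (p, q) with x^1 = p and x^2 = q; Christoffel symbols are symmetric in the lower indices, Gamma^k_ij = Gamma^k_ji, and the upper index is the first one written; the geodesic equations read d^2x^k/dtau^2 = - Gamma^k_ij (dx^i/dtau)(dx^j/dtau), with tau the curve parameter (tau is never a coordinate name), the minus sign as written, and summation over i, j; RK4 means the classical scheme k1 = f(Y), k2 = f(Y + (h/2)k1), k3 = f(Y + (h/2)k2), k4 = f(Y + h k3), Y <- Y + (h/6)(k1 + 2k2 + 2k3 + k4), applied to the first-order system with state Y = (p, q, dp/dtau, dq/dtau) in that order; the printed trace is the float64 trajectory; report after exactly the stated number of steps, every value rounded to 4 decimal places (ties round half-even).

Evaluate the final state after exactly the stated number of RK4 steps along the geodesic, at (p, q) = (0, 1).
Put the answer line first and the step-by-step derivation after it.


Answer: p = 0.2000, q = 0.5500, dp/dtau = 0.4998, dq/dtau = -1.1250

f(Y) = (dp/dtau, dq/dtau, -Gamma^p_ij Y'^i Y'^j, -Gamma^q_ij Y'^i Y'^j) with the Gammas evaluated at the stage position; h = 0.200000; intermediate values shown to 6 dp
step 0: p = 0.0000, q = 1.0000, dp/dtau = 0.5000, dq/dtau = -1.1250
step 1:
  k1: at (p, q) = (0.000000, 1.000000), (dp/dtau, dq/dtau) = (0.500000, -1.125000); Gamma_ppp = 0.000000, Gamma_ppq = 0.000000, Gamma_pqq = 0.000000, Gamma_qpp = 0.000000, Gamma_qpq = 0.000000, Gamma_qqq = 0.000000; k1 = (0.500000, -1.125000, 0.000000, 0.000000)
  k2: at (p, q) = (0.050000, 0.887500), (dp/dtau, dq/dtau) = (0.500000, -1.125000); Gamma_ppp = 0.000443, Gamma_ppq = 0.000012, Gamma_pqq = 0.000000, Gamma_qpp = 0.000008, Gamma_qpq = 0.000000, Gamma_qqq = 0.000000; k2 = (0.500000, -1.125000, -0.000097, -0.000002)
  k3: at (p, q) = (0.050000, 0.887500), (dp/dtau, dq/dtau) = (0.499990, -1.125000); Gamma_ppp = 0.000443, Gamma_ppq = 0.000012, Gamma_pqq = 0.000000, Gamma_qpp = 0.000008, Gamma_qpq = 0.000000, Gamma_qqq = 0.000000; k3 = (0.499990, -1.125000, -0.000097, -0.000002)
  k4: at (p, q) = (0.099998, 0.775000), (dp/dtau, dq/dtau) = (0.499981, -1.125000); Gamma_ppp = 0.002702, Gamma_ppq = 0.000174, Gamma_pqq = 0.000000, Gamma_qpp = 0.000116, Gamma_qpq = 0.000007, Gamma_qqq = 0.000000; k4 = (0.499981, -1.125000, -0.000479, -0.000021)
  Y <- Y + (h/6)(k1 + 2k2 + 2k3 + k4): p = 0.1000, q = 0.7750, dp/dtau = 0.5000, dq/dtau = -1.1250
step 2:
  k1: at (p, q) = (0.099999, 0.775000), (dp/dtau, dq/dtau) = (0.499971, -1.125001); Gamma_ppp = 0.002702, Gamma_ppq = 0.000174, Gamma_pqq = 0.000000, Gamma_qpp = 0.000116, Gamma_qpq = 0.000007, Gamma_qqq = 0.000000; k1 = (0.499971, -1.125001, -0.000479, -0.000021)
  k2: at (p, q) = (0.149996, 0.662500), (dp/dtau, dq/dtau) = (0.499923, -1.125003); Gamma_ppp = 0.006662, Gamma_ppq = 0.000754, Gamma_pqq = 0.000000, Gamma_qpp = 0.000503, Gamma_qpq = 0.000057, Gamma_qqq = 0.000000; k2 = (0.499923, -1.125003, -0.000817, -0.000062)
  k3: at (p, q) = (0.149991, 0.662500), (dp/dtau, dq/dtau) = (0.499889, -1.125007); Gamma_ppp = 0.006661, Gamma_ppq = 0.000754, Gamma_pqq = 0.000000, Gamma_qpp = 0.000503, Gamma_qpq = 0.000057, Gamma_qqq = 0.000000; k3 = (0.499889, -1.125007, -0.000816, -0.000062)
  k4: at (p, q) = (0.199977, 0.549999), (dp/dtau, dq/dtau) = (0.499808, -1.125013); Gamma_ppp = 0.010874, Gamma_ppq = 0.001977, Gamma_pqq = 0.000000, Gamma_qpp = 0.001318, Gamma_qpq = 0.000240, Gamma_qqq = 0.000000; k4 = (0.499808, -1.125013, -0.000493, -0.000060)
  Y <- Y + (h/6)(k1 + 2k2 + 2k3 + k4): p = 0.2000, q = 0.5500, dp/dtau = 0.4998, dq/dtau = -1.1250


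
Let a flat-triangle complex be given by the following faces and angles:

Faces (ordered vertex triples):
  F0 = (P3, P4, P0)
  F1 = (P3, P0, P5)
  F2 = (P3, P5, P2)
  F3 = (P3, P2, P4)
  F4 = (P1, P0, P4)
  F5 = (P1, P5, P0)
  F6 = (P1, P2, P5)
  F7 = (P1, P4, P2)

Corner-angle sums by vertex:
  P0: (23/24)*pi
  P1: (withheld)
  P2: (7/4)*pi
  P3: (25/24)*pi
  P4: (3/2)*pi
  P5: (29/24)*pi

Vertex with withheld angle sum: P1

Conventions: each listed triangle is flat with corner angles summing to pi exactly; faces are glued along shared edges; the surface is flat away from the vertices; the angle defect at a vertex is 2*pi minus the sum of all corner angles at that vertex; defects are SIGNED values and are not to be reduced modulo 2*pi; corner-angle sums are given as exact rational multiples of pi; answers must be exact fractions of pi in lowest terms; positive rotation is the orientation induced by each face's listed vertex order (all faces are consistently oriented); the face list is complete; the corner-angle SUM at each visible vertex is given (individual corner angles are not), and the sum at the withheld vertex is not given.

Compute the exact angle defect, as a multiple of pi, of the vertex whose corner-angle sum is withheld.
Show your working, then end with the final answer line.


V = 6, E = 12, F = 8; chi = V - E + F = 2
Gauss-Bonnet: total defect = 2*pi*chi = 4*pi; visible defects sum to (85/24)*pi

Answer: defect(P1) = (11/24)*pi


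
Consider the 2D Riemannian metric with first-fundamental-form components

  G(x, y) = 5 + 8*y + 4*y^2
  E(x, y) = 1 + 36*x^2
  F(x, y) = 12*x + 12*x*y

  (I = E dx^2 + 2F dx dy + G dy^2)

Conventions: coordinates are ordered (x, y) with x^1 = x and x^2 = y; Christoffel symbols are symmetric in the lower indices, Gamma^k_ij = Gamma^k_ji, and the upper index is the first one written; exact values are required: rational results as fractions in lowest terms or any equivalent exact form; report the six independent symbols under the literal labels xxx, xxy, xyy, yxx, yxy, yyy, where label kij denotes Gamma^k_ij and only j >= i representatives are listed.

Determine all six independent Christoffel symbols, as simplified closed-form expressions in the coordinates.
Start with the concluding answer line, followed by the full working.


Answer: Gamma_xxx = 36*x/(36*x^2 + 4*y^2 + 8*y + 5), Gamma_xxy = 0, Gamma_xyy = 12*x/(36*x^2 + 4*y^2 + 8*y + 5), Gamma_yxx = (12*y + 12)/(36*x^2 + 4*y^2 + 8*y + 5), Gamma_yxy = 0, Gamma_yyy = (4*y + 4)/(36*x^2 + 4*y^2 + 8*y + 5)

E = 1 + 36*x^2; F = 12*x + 12*x*y; G = 5 + 8*y + 4*y^2
Gamma^k_ij = (1/2) g^{kl} (d_i g_jl + d_j g_il - d_l g_ij), with g^inv = (1/(EG-F^2)) [[G, -F], [-F, E]]
first partials: E_x = 72*x, E_y = 0, F_x = 12 + 12*y, F_y = 12*x, G_x = 0, G_y = 8 + 8*y
D = EG - F^2 = 5 + 8*y + 4*y^2 + 36*x^2
expanded: Gamma^x_xx = (G E_x - 2F F_x + F E_y)/(2D), Gamma^x_xy = (G E_y - F G_x)/(2D), Gamma^x_yy = (2G F_y - G G_x - F G_y)/(2D), Gamma^y_xx = (2E F_x - E E_y - F E_x)/(2D), Gamma^y_xy = (E G_x - F E_y)/(2D), Gamma^y_yy = (E G_y - 2F F_y + F G_x)/(2D); substitute and cancel common factors


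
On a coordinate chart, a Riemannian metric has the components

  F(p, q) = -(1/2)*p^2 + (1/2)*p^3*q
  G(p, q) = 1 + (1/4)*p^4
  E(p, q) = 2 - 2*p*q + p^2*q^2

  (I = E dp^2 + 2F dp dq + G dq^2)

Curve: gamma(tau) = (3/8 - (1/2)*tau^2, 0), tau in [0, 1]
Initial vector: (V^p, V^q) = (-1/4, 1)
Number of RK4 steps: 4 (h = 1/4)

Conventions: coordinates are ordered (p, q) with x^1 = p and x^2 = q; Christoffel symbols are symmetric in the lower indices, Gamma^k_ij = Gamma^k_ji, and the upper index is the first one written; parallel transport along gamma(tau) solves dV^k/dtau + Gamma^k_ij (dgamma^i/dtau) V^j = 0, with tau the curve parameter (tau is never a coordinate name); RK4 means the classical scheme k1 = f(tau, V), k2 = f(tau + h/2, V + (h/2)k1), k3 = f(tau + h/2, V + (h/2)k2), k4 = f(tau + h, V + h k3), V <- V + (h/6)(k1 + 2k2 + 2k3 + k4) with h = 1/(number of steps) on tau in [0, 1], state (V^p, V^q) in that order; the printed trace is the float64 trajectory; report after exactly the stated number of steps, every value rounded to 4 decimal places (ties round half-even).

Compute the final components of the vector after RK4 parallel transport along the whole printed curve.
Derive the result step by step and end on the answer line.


gamma'(tau) = (-tau, 0); f(tau, V)^k = -Gamma^k_ij(gamma(tau)) gamma'^i(tau) V^j; h = 1/4; intermediate values shown to 6 dp
curve data and Christoffel symbols at the stage parameters:
  tau = 0.000000: gamma = (0.375000, 0.000000), gamma' = (0.000000, 0.000000); Gamma_ppp = 0.000000, Gamma_ppq = -0.187038, Gamma_pqq = 0.000000, Gamma_qpp = 0.000000, Gamma_qpq = 0.013151, Gamma_qqq = 0.000000
  tau = 0.125000: gamma = (0.367188, 0.000000), gamma' = (-0.125000, 0.000000); Gamma_ppp = 0.000000, Gamma_ppq = -0.183178, Gamma_pqq = 0.000000, Gamma_qpp = 0.000000, Gamma_qpq = 0.012349, Gamma_qqq = 0.000000
  tau = 0.250000: gamma = (0.343750, 0.000000), gamma' = (-0.250000, 0.000000); Gamma_ppp = 0.000000, Gamma_ppq = -0.171576, Gamma_pqq = 0.000000, Gamma_qpp = 0.000000, Gamma_qpq = 0.010137, Gamma_qqq = 0.000000
  tau = 0.375000: gamma = (0.304688, 0.000000), gamma' = (-0.375000, 0.000000); Gamma_ppp = 0.000000, Gamma_ppq = -0.152180, Gamma_pqq = 0.000000, Gamma_qpp = 0.000000, Gamma_qpq = 0.007064, Gamma_qqq = 0.000000
  tau = 0.500000: gamma = (0.250000, 0.000000), gamma' = (-0.500000, 0.000000); Gamma_ppp = 0.000000, Gamma_ppq = -0.124939, Gamma_pqq = 0.000000, Gamma_qpp = 0.000000, Gamma_qpq = 0.003904, Gamma_qqq = 0.000000
  tau = 0.625000: gamma = (0.179688, 0.000000), gamma' = (-0.625000, 0.000000); Gamma_ppp = 0.000000, Gamma_ppq = -0.089832, Gamma_pqq = 0.000000, Gamma_qpp = 0.000000, Gamma_qpq = 0.001450, Gamma_qqq = 0.000000
  tau = 0.750000: gamma = (0.093750, 0.000000), gamma' = (-0.750000, 0.000000); Gamma_ppp = 0.000000, Gamma_ppq = -0.046875, Gamma_pqq = 0.000000, Gamma_qpp = 0.000000, Gamma_qpq = 0.000206, Gamma_qqq = 0.000000
  tau = 0.875000: gamma = (-0.007812, 0.000000), gamma' = (-0.875000, 0.000000); Gamma_ppp = 0.000000, Gamma_ppq = 0.003906, Gamma_pqq = 0.000000, Gamma_qpp = 0.000000, Gamma_qpq = 0.000000, Gamma_qqq = 0.000000
  tau = 1.000000: gamma = (-0.125000, 0.000000), gamma' = (-1.000000, 0.000000); Gamma_ppp = 0.000000, Gamma_ppq = 0.062498, Gamma_pqq = 0.000000, Gamma_qpp = 0.000000, Gamma_qpq = -0.000488, Gamma_qqq = 0.000000
step 0: V^p = -0.2500, V^q = 1.0000
step 1: k1 = (0.000000, 0.000000), k2 = (-0.022897, 0.001544), k3 = (-0.022902, 0.001544), k4 = (-0.042910, 0.002535); V <- V + (h/6)(k1 + 2k2 + 2k3 + k4): V^p = -0.2556, V^q = 1.0004
step 2: k1 = (-0.042909, 0.002535), k2 = (-0.057106, 0.002651), k3 = (-0.057107, 0.002651), k4 = (-0.062534, 0.001954); V <- V + (h/6)(k1 + 2k2 + 2k3 + k4): V^p = -0.2695, V^q = 1.0010
step 3: k1 = (-0.062531, 0.001954), k2 = (-0.056214, 0.000908), k3 = (-0.056207, 0.000907), k4 = (-0.035199, 0.000155); V <- V + (h/6)(k1 + 2k2 + 2k3 + k4): V^p = -0.2830, V^q = 1.0012
step 4: k1 = (-0.035199, 0.000155), k2 = (0.003422, 0.000000), k3 = (0.003422, 0.000000), k4 = (0.062575, -0.000489); V <- V + (h/6)(k1 + 2k2 + 2k3 + k4): V^p = -0.2812, V^q = 1.0012

Answer: V^p = -0.2812, V^q = 1.0012


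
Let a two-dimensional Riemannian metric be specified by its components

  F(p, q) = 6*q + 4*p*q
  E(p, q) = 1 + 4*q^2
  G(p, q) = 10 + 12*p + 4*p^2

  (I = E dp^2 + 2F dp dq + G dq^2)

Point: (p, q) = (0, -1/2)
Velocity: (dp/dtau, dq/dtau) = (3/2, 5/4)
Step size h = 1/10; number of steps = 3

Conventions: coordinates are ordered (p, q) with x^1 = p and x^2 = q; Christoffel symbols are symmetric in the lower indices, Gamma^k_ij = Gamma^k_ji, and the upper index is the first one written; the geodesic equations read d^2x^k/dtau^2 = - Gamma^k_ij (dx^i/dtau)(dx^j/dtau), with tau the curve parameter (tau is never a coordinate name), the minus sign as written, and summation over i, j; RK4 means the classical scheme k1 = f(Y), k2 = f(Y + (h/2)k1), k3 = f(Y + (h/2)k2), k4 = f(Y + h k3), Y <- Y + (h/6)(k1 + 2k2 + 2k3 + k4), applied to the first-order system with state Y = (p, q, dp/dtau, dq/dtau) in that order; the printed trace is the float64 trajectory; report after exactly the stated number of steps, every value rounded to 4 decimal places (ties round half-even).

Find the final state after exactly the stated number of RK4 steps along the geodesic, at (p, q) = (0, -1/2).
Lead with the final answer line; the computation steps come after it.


Answer: p = 0.4693, q = -0.2034, dp/dtau = 1.6012, dq/dtau = 0.7723

f(Y) = (dp/dtau, dq/dtau, -Gamma^p_ij Y'^i Y'^j, -Gamma^q_ij Y'^i Y'^j) with the Gammas evaluated at the stage position; h = 0.100000; intermediate values shown to 6 dp
step 0: p = 0.0000, q = -0.5000, dp/dtau = 1.5000, dq/dtau = 1.2500
step 1:
  k1: at (p, q) = (0.000000, -0.500000), (dp/dtau, dq/dtau) = (1.500000, 1.250000); Gamma_ppp = 0.000000, Gamma_ppq = -0.181818, Gamma_pqq = 0.000000, Gamma_qpp = 0.000000, Gamma_qpq = 0.545455, Gamma_qqq = 0.000000; k1 = (1.500000, 1.250000, 0.681818, -2.045455)
  k2: at (p, q) = (0.075000, -0.437500), (dp/dtau, dq/dtau) = (1.534091, 1.147727); Gamma_ppp = 0.000000, Gamma_ppq = -0.149725, Gamma_pqq = 0.000000, Gamma_qpp = 0.000000, Gamma_qpq = 0.539009, Gamma_qqq = 0.000000; k2 = (1.534091, 1.147727, 0.527246, -1.898084)
  k3: at (p, q) = (0.076705, -0.442614), (dp/dtau, dq/dtau) = (1.526362, 1.155096); Gamma_ppp = 0.000000, Gamma_ppq = -0.150965, Gamma_pqq = 0.000000, Gamma_qpp = 0.000000, Gamma_qpq = 0.537775, Gamma_qqq = 0.000000; k3 = (1.526362, 1.155096, 0.532330, -1.896296)
  k4: at (p, q) = (0.152636, -0.384490), (dp/dtau, dq/dtau) = (1.553233, 1.060370); Gamma_ppp = 0.000000, Gamma_ppq = -0.122878, Gamma_pqq = 0.000000, Gamma_qpp = 0.000000, Gamma_qpq = 0.528161, Gamma_qqq = 0.000000; k4 = (1.553233, 1.060370, 0.404761, -1.739764)
  Y <- Y + (h/6)(k1 + 2k2 + 2k3 + k4): p = 0.1529, q = -0.3847, dp/dtau = 1.5534, dq/dtau = 1.0604
step 2:
  k1: at (p, q) = (0.152902, -0.384733), (dp/dtau, dq/dtau) = (1.553429, 1.060434); Gamma_ppp = 0.000000, Gamma_ppq = -0.122914, Gamma_pqq = 0.000000, Gamma_qpp = 0.000000, Gamma_qpq = 0.528066, Gamma_qqq = 0.000000; k1 = (1.553429, 1.060434, 0.404954, -1.739775)
  k2: at (p, q) = (0.230574, -0.331711), (dp/dtau, dq/dtau) = (1.573677, 0.973445); Gamma_ppp = 0.000000, Gamma_ppq = -0.098873, Gamma_pqq = 0.000000, Gamma_qpp = 0.000000, Gamma_qpq = 0.515832, Gamma_qqq = 0.000000; k2 = (1.573677, 0.973445, 0.302925, -1.580393)
  k3: at (p, q) = (0.231586, -0.336061), (dp/dtau, dq/dtau) = (1.568575, 0.981414); Gamma_ppp = 0.000000, Gamma_ppq = -0.099979, Gamma_pqq = 0.000000, Gamma_qpp = 0.000000, Gamma_qpq = 0.515149, Gamma_qqq = 0.000000; k3 = (1.568575, 0.981414, 0.307818, -1.586065)
  k4: at (p, q) = (0.309760, -0.286592), (dp/dtau, dq/dtau) = (1.584211, 0.901827); Gamma_ppp = 0.000000, Gamma_ppq = -0.079446, Gamma_pqq = 0.000000, Gamma_qpp = 0.000000, Gamma_qpq = 0.501685, Gamma_qqq = 0.000000; k4 = (1.584211, 0.901827, 0.227007, -1.433498)
  Y <- Y + (h/6)(k1 + 2k2 + 2k3 + k4): p = 0.3099, q = -0.2869, dp/dtau = 1.5843, dq/dtau = 0.9020
step 3:
  k1: at (p, q) = (0.309938, -0.286867), (dp/dtau, dq/dtau) = (1.584320, 0.901997); Gamma_ppp = 0.000000, Gamma_ppq = -0.079505, Gamma_pqq = 0.000000, Gamma_qpp = 0.000000, Gamma_qpq = 0.501622, Gamma_qqq = 0.000000; k1 = (1.584320, 0.901997, 0.227233, -1.433689)
  k2: at (p, q) = (0.389154, -0.241767), (dp/dtau, dq/dtau) = (1.595681, 0.830313); Gamma_ppp = 0.000000, Gamma_ppq = -0.062354, Gamma_pqq = 0.000000, Gamma_qpp = 0.000000, Gamma_qpq = 0.487228, Gamma_qqq = 0.000000; k2 = (1.595681, 0.830313, 0.165226, -1.291070)
  k3: at (p, q) = (0.389722, -0.245351), (dp/dtau, dq/dtau) = (1.592581, 0.837444); Gamma_ppp = 0.000000, Gamma_ppq = -0.063215, Gamma_pqq = 0.000000, Gamma_qpp = 0.000000, Gamma_qpq = 0.486885, Gamma_qqq = 0.000000; k3 = (1.592581, 0.837444, 0.168618, -1.298715)
  k4: at (p, q) = (0.469196, -0.203122), (dp/dtau, dq/dtau) = (1.601181, 0.772126); Gamma_ppp = 0.000000, Gamma_ppq = -0.048722, Gamma_pqq = 0.000000, Gamma_qpp = 0.000000, Gamma_qpq = 0.472343, Gamma_qqq = 0.000000; k4 = (1.601181, 0.772126, 0.120472, -1.167929)
  Y <- Y + (h/6)(k1 + 2k2 + 2k3 + k4): p = 0.4693, q = -0.2034, dp/dtau = 1.6012, dq/dtau = 0.7723
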